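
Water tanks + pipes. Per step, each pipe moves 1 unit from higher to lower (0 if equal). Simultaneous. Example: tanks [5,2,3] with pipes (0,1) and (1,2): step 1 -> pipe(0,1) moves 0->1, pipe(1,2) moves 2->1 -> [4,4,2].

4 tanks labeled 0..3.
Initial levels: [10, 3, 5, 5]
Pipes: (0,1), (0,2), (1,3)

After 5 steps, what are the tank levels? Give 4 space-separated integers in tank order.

Step 1: flows [0->1,0->2,3->1] -> levels [8 5 6 4]
Step 2: flows [0->1,0->2,1->3] -> levels [6 5 7 5]
Step 3: flows [0->1,2->0,1=3] -> levels [6 6 6 5]
Step 4: flows [0=1,0=2,1->3] -> levels [6 5 6 6]
Step 5: flows [0->1,0=2,3->1] -> levels [5 7 6 5]

Answer: 5 7 6 5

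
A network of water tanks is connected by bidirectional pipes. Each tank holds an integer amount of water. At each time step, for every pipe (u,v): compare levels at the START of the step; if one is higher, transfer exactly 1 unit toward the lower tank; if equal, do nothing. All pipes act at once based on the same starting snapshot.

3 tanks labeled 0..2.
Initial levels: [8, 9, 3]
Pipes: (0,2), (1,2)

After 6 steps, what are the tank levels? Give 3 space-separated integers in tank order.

Answer: 6 6 8

Derivation:
Step 1: flows [0->2,1->2] -> levels [7 8 5]
Step 2: flows [0->2,1->2] -> levels [6 7 7]
Step 3: flows [2->0,1=2] -> levels [7 7 6]
Step 4: flows [0->2,1->2] -> levels [6 6 8]
Step 5: flows [2->0,2->1] -> levels [7 7 6]
  -> period-2 cycle: step 5 state = step 3 state
  -> state at step 6: (6-3) mod 2 = 1, same as step 4 -> [6 6 8]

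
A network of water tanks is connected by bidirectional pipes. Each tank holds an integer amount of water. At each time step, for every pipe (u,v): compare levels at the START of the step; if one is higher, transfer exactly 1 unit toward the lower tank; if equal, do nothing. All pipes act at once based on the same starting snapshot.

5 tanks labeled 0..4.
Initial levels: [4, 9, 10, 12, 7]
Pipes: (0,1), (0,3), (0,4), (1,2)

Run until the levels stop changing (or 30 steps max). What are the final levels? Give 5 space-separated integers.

Answer: 10 7 9 8 8

Derivation:
Step 1: flows [1->0,3->0,4->0,2->1] -> levels [7 9 9 11 6]
Step 2: flows [1->0,3->0,0->4,1=2] -> levels [8 8 9 10 7]
Step 3: flows [0=1,3->0,0->4,2->1] -> levels [8 9 8 9 8]
Step 4: flows [1->0,3->0,0=4,1->2] -> levels [10 7 9 8 8]
Step 5: flows [0->1,0->3,0->4,2->1] -> levels [7 9 8 9 9]
Step 6: flows [1->0,3->0,4->0,1->2] -> levels [10 7 9 8 8]
  -> period-2 cycle: step 6 state = step 4 state; never stabilizes
  -> state at step 30: (30-4) mod 2 = 0, same as step 4 -> [10 7 9 8 8]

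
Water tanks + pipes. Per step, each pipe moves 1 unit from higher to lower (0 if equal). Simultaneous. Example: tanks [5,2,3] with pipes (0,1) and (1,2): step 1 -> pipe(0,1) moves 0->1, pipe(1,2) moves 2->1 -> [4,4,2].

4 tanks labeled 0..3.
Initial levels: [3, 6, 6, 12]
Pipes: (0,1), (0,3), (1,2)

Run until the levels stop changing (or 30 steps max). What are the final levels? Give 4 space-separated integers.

Answer: 6 7 6 8

Derivation:
Step 1: flows [1->0,3->0,1=2] -> levels [5 5 6 11]
Step 2: flows [0=1,3->0,2->1] -> levels [6 6 5 10]
Step 3: flows [0=1,3->0,1->2] -> levels [7 5 6 9]
Step 4: flows [0->1,3->0,2->1] -> levels [7 7 5 8]
Step 5: flows [0=1,3->0,1->2] -> levels [8 6 6 7]
Step 6: flows [0->1,0->3,1=2] -> levels [6 7 6 8]
Step 7: flows [1->0,3->0,1->2] -> levels [8 5 7 7]
Step 8: flows [0->1,0->3,2->1] -> levels [6 7 6 8]
  -> period-2 cycle: step 8 state = step 6 state; never stabilizes
  -> state at step 30: (30-6) mod 2 = 0, same as step 6 -> [6 7 6 8]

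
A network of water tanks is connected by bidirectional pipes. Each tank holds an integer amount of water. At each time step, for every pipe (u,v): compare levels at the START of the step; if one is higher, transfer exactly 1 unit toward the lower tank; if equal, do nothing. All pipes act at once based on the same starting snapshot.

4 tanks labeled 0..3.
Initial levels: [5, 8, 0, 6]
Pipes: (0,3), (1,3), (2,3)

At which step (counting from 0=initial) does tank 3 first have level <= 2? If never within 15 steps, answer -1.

Step 1: flows [3->0,1->3,3->2] -> levels [6 7 1 5]
Step 2: flows [0->3,1->3,3->2] -> levels [5 6 2 6]
Step 3: flows [3->0,1=3,3->2] -> levels [6 6 3 4]
Step 4: flows [0->3,1->3,3->2] -> levels [5 5 4 5]
Step 5: flows [0=3,1=3,3->2] -> levels [5 5 5 4]
Step 6: flows [0->3,1->3,2->3] -> levels [4 4 4 7]
Step 7: flows [3->0,3->1,3->2] -> levels [5 5 5 4]
  -> period-2 cycle (repeats step 5); tank 3 never drops to <=2
Tank 3 never reaches <=2 within 15 steps

Answer: -1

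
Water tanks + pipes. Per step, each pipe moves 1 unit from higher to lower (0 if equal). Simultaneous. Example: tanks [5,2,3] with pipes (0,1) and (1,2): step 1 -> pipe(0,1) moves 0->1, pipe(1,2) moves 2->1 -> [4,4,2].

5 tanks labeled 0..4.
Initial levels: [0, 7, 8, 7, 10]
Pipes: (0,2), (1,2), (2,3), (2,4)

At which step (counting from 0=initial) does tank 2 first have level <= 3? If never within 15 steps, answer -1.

Answer: -1

Derivation:
Step 1: flows [2->0,2->1,2->3,4->2] -> levels [1 8 6 8 9]
Step 2: flows [2->0,1->2,3->2,4->2] -> levels [2 7 8 7 8]
Step 3: flows [2->0,2->1,2->3,2=4] -> levels [3 8 5 8 8]
Step 4: flows [2->0,1->2,3->2,4->2] -> levels [4 7 7 7 7]
Step 5: flows [2->0,1=2,2=3,2=4] -> levels [5 7 6 7 7]
Step 6: flows [2->0,1->2,3->2,4->2] -> levels [6 6 8 6 6]
Step 7: flows [2->0,2->1,2->3,2->4] -> levels [7 7 4 7 7]
Step 8: flows [0->2,1->2,3->2,4->2] -> levels [6 6 8 6 6]
  -> period-2 cycle (repeats step 6); tank 2 never drops to <=3
Tank 2 never reaches <=3 within 15 steps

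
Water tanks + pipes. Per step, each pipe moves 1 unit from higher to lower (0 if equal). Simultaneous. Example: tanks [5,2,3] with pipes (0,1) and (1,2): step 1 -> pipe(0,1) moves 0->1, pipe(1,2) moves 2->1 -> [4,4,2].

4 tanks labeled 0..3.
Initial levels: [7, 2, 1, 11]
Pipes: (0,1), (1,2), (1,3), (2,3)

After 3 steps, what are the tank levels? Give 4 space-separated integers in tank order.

Answer: 5 5 6 5

Derivation:
Step 1: flows [0->1,1->2,3->1,3->2] -> levels [6 3 3 9]
Step 2: flows [0->1,1=2,3->1,3->2] -> levels [5 5 4 7]
Step 3: flows [0=1,1->2,3->1,3->2] -> levels [5 5 6 5]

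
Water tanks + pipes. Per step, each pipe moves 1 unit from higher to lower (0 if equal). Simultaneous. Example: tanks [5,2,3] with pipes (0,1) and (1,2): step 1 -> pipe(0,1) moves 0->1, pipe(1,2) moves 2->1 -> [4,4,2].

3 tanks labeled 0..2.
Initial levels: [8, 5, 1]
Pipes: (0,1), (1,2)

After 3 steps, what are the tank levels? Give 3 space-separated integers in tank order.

Answer: 5 5 4

Derivation:
Step 1: flows [0->1,1->2] -> levels [7 5 2]
Step 2: flows [0->1,1->2] -> levels [6 5 3]
Step 3: flows [0->1,1->2] -> levels [5 5 4]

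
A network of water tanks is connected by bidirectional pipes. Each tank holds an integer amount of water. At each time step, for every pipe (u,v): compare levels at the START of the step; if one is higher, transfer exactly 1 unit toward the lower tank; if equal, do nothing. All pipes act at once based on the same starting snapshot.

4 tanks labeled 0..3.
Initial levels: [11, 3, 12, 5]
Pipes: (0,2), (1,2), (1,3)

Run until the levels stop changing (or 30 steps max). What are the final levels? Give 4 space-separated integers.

Answer: 7 7 9 8

Derivation:
Step 1: flows [2->0,2->1,3->1] -> levels [12 5 10 4]
Step 2: flows [0->2,2->1,1->3] -> levels [11 5 10 5]
Step 3: flows [0->2,2->1,1=3] -> levels [10 6 10 5]
Step 4: flows [0=2,2->1,1->3] -> levels [10 6 9 6]
Step 5: flows [0->2,2->1,1=3] -> levels [9 7 9 6]
Step 6: flows [0=2,2->1,1->3] -> levels [9 7 8 7]
Step 7: flows [0->2,2->1,1=3] -> levels [8 8 8 7]
Step 8: flows [0=2,1=2,1->3] -> levels [8 7 8 8]
Step 9: flows [0=2,2->1,3->1] -> levels [8 9 7 7]
Step 10: flows [0->2,1->2,1->3] -> levels [7 7 9 8]
Step 11: flows [2->0,2->1,3->1] -> levels [8 9 7 7]
  -> period-2 cycle: step 11 state = step 9 state; never stabilizes
  -> state at step 30: (30-9) mod 2 = 1, same as step 10 -> [7 7 9 8]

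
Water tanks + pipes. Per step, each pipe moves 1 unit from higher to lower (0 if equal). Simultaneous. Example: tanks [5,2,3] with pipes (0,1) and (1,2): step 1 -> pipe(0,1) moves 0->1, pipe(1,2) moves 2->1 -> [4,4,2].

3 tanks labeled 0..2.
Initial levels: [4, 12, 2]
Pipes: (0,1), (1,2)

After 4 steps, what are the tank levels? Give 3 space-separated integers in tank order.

Answer: 6 6 6

Derivation:
Step 1: flows [1->0,1->2] -> levels [5 10 3]
Step 2: flows [1->0,1->2] -> levels [6 8 4]
Step 3: flows [1->0,1->2] -> levels [7 6 5]
Step 4: flows [0->1,1->2] -> levels [6 6 6]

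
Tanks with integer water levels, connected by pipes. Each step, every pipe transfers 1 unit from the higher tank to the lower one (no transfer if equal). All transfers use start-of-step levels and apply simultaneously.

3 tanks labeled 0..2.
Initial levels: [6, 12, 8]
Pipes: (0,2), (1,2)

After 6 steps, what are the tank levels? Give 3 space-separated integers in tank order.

Step 1: flows [2->0,1->2] -> levels [7 11 8]
Step 2: flows [2->0,1->2] -> levels [8 10 8]
Step 3: flows [0=2,1->2] -> levels [8 9 9]
Step 4: flows [2->0,1=2] -> levels [9 9 8]
Step 5: flows [0->2,1->2] -> levels [8 8 10]
Step 6: flows [2->0,2->1] -> levels [9 9 8]

Answer: 9 9 8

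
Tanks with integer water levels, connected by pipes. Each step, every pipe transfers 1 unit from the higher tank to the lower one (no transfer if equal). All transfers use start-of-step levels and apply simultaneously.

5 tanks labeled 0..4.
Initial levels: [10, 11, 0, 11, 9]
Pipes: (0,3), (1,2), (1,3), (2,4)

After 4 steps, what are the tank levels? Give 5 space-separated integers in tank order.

Step 1: flows [3->0,1->2,1=3,4->2] -> levels [11 10 2 10 8]
Step 2: flows [0->3,1->2,1=3,4->2] -> levels [10 9 4 11 7]
Step 3: flows [3->0,1->2,3->1,4->2] -> levels [11 9 6 9 6]
Step 4: flows [0->3,1->2,1=3,2=4] -> levels [10 8 7 10 6]

Answer: 10 8 7 10 6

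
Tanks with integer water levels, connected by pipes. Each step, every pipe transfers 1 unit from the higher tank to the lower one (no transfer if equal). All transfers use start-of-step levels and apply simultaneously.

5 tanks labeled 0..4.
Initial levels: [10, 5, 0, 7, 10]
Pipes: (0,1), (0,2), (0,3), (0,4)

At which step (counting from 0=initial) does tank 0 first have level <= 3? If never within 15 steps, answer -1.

Step 1: flows [0->1,0->2,0->3,0=4] -> levels [7 6 1 8 10]
Step 2: flows [0->1,0->2,3->0,4->0] -> levels [7 7 2 7 9]
Step 3: flows [0=1,0->2,0=3,4->0] -> levels [7 7 3 7 8]
Step 4: flows [0=1,0->2,0=3,4->0] -> levels [7 7 4 7 7]
Step 5: flows [0=1,0->2,0=3,0=4] -> levels [6 7 5 7 7]
Step 6: flows [1->0,0->2,3->0,4->0] -> levels [8 6 6 6 6]
Step 7: flows [0->1,0->2,0->3,0->4] -> levels [4 7 7 7 7]
Step 8: flows [1->0,2->0,3->0,4->0] -> levels [8 6 6 6 6]
  -> period-2 cycle (repeats step 6); tank 0 never drops to <=3
Tank 0 never reaches <=3 within 15 steps

Answer: -1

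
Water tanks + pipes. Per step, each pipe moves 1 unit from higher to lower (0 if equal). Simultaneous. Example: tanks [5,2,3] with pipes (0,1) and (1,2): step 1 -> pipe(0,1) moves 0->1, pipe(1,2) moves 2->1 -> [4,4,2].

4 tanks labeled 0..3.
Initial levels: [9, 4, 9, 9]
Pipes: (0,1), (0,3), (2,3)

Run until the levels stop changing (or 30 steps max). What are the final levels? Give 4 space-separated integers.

Step 1: flows [0->1,0=3,2=3] -> levels [8 5 9 9]
Step 2: flows [0->1,3->0,2=3] -> levels [8 6 9 8]
Step 3: flows [0->1,0=3,2->3] -> levels [7 7 8 9]
Step 4: flows [0=1,3->0,3->2] -> levels [8 7 9 7]
Step 5: flows [0->1,0->3,2->3] -> levels [6 8 8 9]
Step 6: flows [1->0,3->0,3->2] -> levels [8 7 9 7]
  -> period-2 cycle: step 6 state = step 4 state; never stabilizes
  -> state at step 30: (30-4) mod 2 = 0, same as step 4 -> [8 7 9 7]

Answer: 8 7 9 7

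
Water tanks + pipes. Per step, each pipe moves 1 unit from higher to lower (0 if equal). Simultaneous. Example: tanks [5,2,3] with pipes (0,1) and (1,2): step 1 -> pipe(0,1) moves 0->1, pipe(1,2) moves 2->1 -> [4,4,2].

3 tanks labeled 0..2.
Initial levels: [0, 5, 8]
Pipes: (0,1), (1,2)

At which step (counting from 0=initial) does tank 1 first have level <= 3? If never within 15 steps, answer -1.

Answer: 6

Derivation:
Step 1: flows [1->0,2->1] -> levels [1 5 7]
Step 2: flows [1->0,2->1] -> levels [2 5 6]
Step 3: flows [1->0,2->1] -> levels [3 5 5]
Step 4: flows [1->0,1=2] -> levels [4 4 5]
Step 5: flows [0=1,2->1] -> levels [4 5 4]
Step 6: flows [1->0,1->2] -> levels [5 3 5]
Tank 1 first reaches <=3 at step 6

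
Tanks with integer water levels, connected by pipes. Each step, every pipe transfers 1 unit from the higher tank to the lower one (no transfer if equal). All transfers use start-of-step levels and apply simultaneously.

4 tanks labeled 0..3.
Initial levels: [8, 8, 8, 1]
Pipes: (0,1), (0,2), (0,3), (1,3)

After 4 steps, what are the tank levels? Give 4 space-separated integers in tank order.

Answer: 8 6 6 5

Derivation:
Step 1: flows [0=1,0=2,0->3,1->3] -> levels [7 7 8 3]
Step 2: flows [0=1,2->0,0->3,1->3] -> levels [7 6 7 5]
Step 3: flows [0->1,0=2,0->3,1->3] -> levels [5 6 7 7]
Step 4: flows [1->0,2->0,3->0,3->1] -> levels [8 6 6 5]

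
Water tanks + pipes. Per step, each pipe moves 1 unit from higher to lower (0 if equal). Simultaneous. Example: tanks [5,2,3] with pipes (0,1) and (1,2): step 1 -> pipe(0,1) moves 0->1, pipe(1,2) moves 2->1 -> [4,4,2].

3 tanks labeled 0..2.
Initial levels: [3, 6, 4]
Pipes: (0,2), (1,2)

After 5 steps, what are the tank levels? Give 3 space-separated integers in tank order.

Answer: 5 5 3

Derivation:
Step 1: flows [2->0,1->2] -> levels [4 5 4]
Step 2: flows [0=2,1->2] -> levels [4 4 5]
Step 3: flows [2->0,2->1] -> levels [5 5 3]
Step 4: flows [0->2,1->2] -> levels [4 4 5]
  -> period-2 cycle: step 4 state = step 2 state
  -> state at step 5: (5-2) mod 2 = 1, same as step 3 -> [5 5 3]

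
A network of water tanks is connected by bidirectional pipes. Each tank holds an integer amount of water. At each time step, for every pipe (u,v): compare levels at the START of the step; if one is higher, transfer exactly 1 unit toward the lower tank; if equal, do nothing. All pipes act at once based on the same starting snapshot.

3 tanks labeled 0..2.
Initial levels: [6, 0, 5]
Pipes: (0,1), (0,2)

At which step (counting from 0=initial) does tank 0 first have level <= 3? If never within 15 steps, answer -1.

Answer: 4

Derivation:
Step 1: flows [0->1,0->2] -> levels [4 1 6]
Step 2: flows [0->1,2->0] -> levels [4 2 5]
Step 3: flows [0->1,2->0] -> levels [4 3 4]
Step 4: flows [0->1,0=2] -> levels [3 4 4]
Tank 0 first reaches <=3 at step 4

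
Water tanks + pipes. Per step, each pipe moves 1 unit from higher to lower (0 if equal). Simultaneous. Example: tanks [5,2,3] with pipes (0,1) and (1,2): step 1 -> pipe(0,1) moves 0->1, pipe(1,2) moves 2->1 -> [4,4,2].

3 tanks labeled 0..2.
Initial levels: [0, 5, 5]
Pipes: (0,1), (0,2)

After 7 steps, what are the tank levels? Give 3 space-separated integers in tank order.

Answer: 2 4 4

Derivation:
Step 1: flows [1->0,2->0] -> levels [2 4 4]
Step 2: flows [1->0,2->0] -> levels [4 3 3]
Step 3: flows [0->1,0->2] -> levels [2 4 4]
  -> period-2 cycle: step 3 state = step 1 state
  -> state at step 7: (7-1) mod 2 = 0, same as step 1 -> [2 4 4]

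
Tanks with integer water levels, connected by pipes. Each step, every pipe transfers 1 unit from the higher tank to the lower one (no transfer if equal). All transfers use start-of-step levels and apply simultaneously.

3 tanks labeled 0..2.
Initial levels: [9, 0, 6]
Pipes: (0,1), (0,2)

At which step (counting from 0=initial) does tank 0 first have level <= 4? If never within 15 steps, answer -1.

Step 1: flows [0->1,0->2] -> levels [7 1 7]
Step 2: flows [0->1,0=2] -> levels [6 2 7]
Step 3: flows [0->1,2->0] -> levels [6 3 6]
Step 4: flows [0->1,0=2] -> levels [5 4 6]
Step 5: flows [0->1,2->0] -> levels [5 5 5]
Step 6: flows [0=1,0=2] -> levels [5 5 5]
  -> stable; tank 0 stays at 5 > 4
Tank 0 never reaches <=4 within 15 steps

Answer: -1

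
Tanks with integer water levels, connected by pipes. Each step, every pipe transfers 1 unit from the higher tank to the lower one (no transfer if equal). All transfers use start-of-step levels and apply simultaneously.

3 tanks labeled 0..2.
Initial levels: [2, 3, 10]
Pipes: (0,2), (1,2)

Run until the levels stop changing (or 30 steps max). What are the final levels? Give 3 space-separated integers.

Step 1: flows [2->0,2->1] -> levels [3 4 8]
Step 2: flows [2->0,2->1] -> levels [4 5 6]
Step 3: flows [2->0,2->1] -> levels [5 6 4]
Step 4: flows [0->2,1->2] -> levels [4 5 6]
  -> period-2 cycle: step 4 state = step 2 state; never stabilizes
  -> state at step 30: (30-2) mod 2 = 0, same as step 2 -> [4 5 6]

Answer: 4 5 6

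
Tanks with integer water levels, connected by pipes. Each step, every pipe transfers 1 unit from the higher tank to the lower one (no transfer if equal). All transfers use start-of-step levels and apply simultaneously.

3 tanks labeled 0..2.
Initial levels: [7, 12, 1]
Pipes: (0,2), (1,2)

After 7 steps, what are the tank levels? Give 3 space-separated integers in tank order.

Step 1: flows [0->2,1->2] -> levels [6 11 3]
Step 2: flows [0->2,1->2] -> levels [5 10 5]
Step 3: flows [0=2,1->2] -> levels [5 9 6]
Step 4: flows [2->0,1->2] -> levels [6 8 6]
Step 5: flows [0=2,1->2] -> levels [6 7 7]
Step 6: flows [2->0,1=2] -> levels [7 7 6]
Step 7: flows [0->2,1->2] -> levels [6 6 8]

Answer: 6 6 8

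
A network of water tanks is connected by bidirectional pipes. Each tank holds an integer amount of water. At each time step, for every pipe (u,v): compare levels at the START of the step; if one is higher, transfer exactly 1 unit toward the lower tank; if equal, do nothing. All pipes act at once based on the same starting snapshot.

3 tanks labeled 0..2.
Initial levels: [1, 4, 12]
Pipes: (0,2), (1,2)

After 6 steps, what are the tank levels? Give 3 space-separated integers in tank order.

Answer: 5 5 7

Derivation:
Step 1: flows [2->0,2->1] -> levels [2 5 10]
Step 2: flows [2->0,2->1] -> levels [3 6 8]
Step 3: flows [2->0,2->1] -> levels [4 7 6]
Step 4: flows [2->0,1->2] -> levels [5 6 6]
Step 5: flows [2->0,1=2] -> levels [6 6 5]
Step 6: flows [0->2,1->2] -> levels [5 5 7]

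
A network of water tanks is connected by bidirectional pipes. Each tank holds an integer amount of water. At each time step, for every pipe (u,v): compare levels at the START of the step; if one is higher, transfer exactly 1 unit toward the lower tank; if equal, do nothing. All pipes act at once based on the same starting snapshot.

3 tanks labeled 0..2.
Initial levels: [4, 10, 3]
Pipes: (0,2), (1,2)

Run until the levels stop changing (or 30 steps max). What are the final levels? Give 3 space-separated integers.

Step 1: flows [0->2,1->2] -> levels [3 9 5]
Step 2: flows [2->0,1->2] -> levels [4 8 5]
Step 3: flows [2->0,1->2] -> levels [5 7 5]
Step 4: flows [0=2,1->2] -> levels [5 6 6]
Step 5: flows [2->0,1=2] -> levels [6 6 5]
Step 6: flows [0->2,1->2] -> levels [5 5 7]
Step 7: flows [2->0,2->1] -> levels [6 6 5]
  -> period-2 cycle: step 7 state = step 5 state; never stabilizes
  -> state at step 30: (30-5) mod 2 = 1, same as step 6 -> [5 5 7]

Answer: 5 5 7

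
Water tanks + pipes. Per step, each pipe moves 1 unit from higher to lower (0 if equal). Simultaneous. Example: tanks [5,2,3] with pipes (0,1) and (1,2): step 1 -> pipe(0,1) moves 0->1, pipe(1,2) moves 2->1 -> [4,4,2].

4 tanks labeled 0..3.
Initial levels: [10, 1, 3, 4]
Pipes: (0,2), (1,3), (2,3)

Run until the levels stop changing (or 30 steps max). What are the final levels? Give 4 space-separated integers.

Step 1: flows [0->2,3->1,3->2] -> levels [9 2 5 2]
Step 2: flows [0->2,1=3,2->3] -> levels [8 2 5 3]
Step 3: flows [0->2,3->1,2->3] -> levels [7 3 5 3]
Step 4: flows [0->2,1=3,2->3] -> levels [6 3 5 4]
Step 5: flows [0->2,3->1,2->3] -> levels [5 4 5 4]
Step 6: flows [0=2,1=3,2->3] -> levels [5 4 4 5]
Step 7: flows [0->2,3->1,3->2] -> levels [4 5 6 3]
Step 8: flows [2->0,1->3,2->3] -> levels [5 4 4 5]
  -> period-2 cycle: step 8 state = step 6 state; never stabilizes
  -> state at step 30: (30-6) mod 2 = 0, same as step 6 -> [5 4 4 5]

Answer: 5 4 4 5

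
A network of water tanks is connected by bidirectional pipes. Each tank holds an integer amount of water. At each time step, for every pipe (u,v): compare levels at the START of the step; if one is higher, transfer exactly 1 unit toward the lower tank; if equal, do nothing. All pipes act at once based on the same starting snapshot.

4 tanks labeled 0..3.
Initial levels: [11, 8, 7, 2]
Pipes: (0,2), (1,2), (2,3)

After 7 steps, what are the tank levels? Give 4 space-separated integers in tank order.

Answer: 7 7 8 6

Derivation:
Step 1: flows [0->2,1->2,2->3] -> levels [10 7 8 3]
Step 2: flows [0->2,2->1,2->3] -> levels [9 8 7 4]
Step 3: flows [0->2,1->2,2->3] -> levels [8 7 8 5]
Step 4: flows [0=2,2->1,2->3] -> levels [8 8 6 6]
Step 5: flows [0->2,1->2,2=3] -> levels [7 7 8 6]
Step 6: flows [2->0,2->1,2->3] -> levels [8 8 5 7]
Step 7: flows [0->2,1->2,3->2] -> levels [7 7 8 6]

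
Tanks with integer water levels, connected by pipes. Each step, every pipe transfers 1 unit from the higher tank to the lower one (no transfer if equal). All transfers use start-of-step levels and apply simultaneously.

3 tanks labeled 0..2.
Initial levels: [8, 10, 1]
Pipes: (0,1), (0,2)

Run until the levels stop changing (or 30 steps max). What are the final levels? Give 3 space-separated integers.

Step 1: flows [1->0,0->2] -> levels [8 9 2]
Step 2: flows [1->0,0->2] -> levels [8 8 3]
Step 3: flows [0=1,0->2] -> levels [7 8 4]
Step 4: flows [1->0,0->2] -> levels [7 7 5]
Step 5: flows [0=1,0->2] -> levels [6 7 6]
Step 6: flows [1->0,0=2] -> levels [7 6 6]
Step 7: flows [0->1,0->2] -> levels [5 7 7]
Step 8: flows [1->0,2->0] -> levels [7 6 6]
  -> period-2 cycle: step 8 state = step 6 state; never stabilizes
  -> state at step 30: (30-6) mod 2 = 0, same as step 6 -> [7 6 6]

Answer: 7 6 6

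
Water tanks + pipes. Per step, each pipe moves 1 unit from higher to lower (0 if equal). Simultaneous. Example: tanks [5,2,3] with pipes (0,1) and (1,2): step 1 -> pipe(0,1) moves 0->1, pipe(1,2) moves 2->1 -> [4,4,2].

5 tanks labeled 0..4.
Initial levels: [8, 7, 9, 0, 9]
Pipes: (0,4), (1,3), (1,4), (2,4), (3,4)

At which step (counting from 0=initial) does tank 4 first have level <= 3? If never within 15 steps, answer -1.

Step 1: flows [4->0,1->3,4->1,2=4,4->3] -> levels [9 7 9 2 6]
Step 2: flows [0->4,1->3,1->4,2->4,4->3] -> levels [8 5 8 4 8]
Step 3: flows [0=4,1->3,4->1,2=4,4->3] -> levels [8 5 8 6 6]
Step 4: flows [0->4,3->1,4->1,2->4,3=4] -> levels [7 7 7 5 7]
Step 5: flows [0=4,1->3,1=4,2=4,4->3] -> levels [7 6 7 7 6]
Step 6: flows [0->4,3->1,1=4,2->4,3->4] -> levels [6 7 6 5 9]
Step 7: flows [4->0,1->3,4->1,4->2,4->3] -> levels [7 7 7 7 5]
Step 8: flows [0->4,1=3,1->4,2->4,3->4] -> levels [6 6 6 6 9]
Step 9: flows [4->0,1=3,4->1,4->2,4->3] -> levels [7 7 7 7 5]
  -> period-2 cycle (repeats step 7); tank 4 never drops to <=3
Tank 4 never reaches <=3 within 15 steps

Answer: -1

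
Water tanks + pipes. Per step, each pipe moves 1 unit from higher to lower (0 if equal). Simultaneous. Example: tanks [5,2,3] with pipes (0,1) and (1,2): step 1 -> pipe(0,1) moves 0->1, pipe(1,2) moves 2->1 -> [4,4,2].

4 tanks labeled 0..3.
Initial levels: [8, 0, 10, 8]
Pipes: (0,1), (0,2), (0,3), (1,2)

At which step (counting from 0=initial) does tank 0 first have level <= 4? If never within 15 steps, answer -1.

Answer: -1

Derivation:
Step 1: flows [0->1,2->0,0=3,2->1] -> levels [8 2 8 8]
Step 2: flows [0->1,0=2,0=3,2->1] -> levels [7 4 7 8]
Step 3: flows [0->1,0=2,3->0,2->1] -> levels [7 6 6 7]
Step 4: flows [0->1,0->2,0=3,1=2] -> levels [5 7 7 7]
Step 5: flows [1->0,2->0,3->0,1=2] -> levels [8 6 6 6]
Step 6: flows [0->1,0->2,0->3,1=2] -> levels [5 7 7 7]
  -> period-2 cycle (repeats step 4); tank 0 never drops to <=4
Tank 0 never reaches <=4 within 15 steps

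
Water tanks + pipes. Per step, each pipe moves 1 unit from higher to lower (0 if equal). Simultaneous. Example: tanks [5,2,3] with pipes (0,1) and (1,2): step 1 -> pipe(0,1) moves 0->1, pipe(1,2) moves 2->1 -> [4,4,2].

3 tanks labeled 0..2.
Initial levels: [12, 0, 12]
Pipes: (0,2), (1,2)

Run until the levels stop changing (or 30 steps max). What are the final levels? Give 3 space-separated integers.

Answer: 8 8 8

Derivation:
Step 1: flows [0=2,2->1] -> levels [12 1 11]
Step 2: flows [0->2,2->1] -> levels [11 2 11]
Step 3: flows [0=2,2->1] -> levels [11 3 10]
Step 4: flows [0->2,2->1] -> levels [10 4 10]
Step 5: flows [0=2,2->1] -> levels [10 5 9]
Step 6: flows [0->2,2->1] -> levels [9 6 9]
Step 7: flows [0=2,2->1] -> levels [9 7 8]
Step 8: flows [0->2,2->1] -> levels [8 8 8]
Step 9: flows [0=2,1=2] -> levels [8 8 8]
  -> stable (no change)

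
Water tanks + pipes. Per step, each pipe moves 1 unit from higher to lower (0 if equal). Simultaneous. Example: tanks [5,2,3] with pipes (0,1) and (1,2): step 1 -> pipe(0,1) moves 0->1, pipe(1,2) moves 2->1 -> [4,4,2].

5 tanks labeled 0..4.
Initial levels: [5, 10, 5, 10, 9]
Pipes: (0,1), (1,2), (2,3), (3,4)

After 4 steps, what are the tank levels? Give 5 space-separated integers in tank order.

Step 1: flows [1->0,1->2,3->2,3->4] -> levels [6 8 7 8 10]
Step 2: flows [1->0,1->2,3->2,4->3] -> levels [7 6 9 8 9]
Step 3: flows [0->1,2->1,2->3,4->3] -> levels [6 8 7 10 8]
Step 4: flows [1->0,1->2,3->2,3->4] -> levels [7 6 9 8 9]

Answer: 7 6 9 8 9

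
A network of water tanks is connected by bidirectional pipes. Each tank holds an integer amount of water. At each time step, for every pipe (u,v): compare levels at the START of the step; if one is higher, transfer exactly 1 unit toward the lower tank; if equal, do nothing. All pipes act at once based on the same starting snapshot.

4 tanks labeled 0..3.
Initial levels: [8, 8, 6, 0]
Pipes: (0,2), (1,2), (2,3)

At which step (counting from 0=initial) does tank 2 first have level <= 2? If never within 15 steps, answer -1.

Step 1: flows [0->2,1->2,2->3] -> levels [7 7 7 1]
Step 2: flows [0=2,1=2,2->3] -> levels [7 7 6 2]
Step 3: flows [0->2,1->2,2->3] -> levels [6 6 7 3]
Step 4: flows [2->0,2->1,2->3] -> levels [7 7 4 4]
Step 5: flows [0->2,1->2,2=3] -> levels [6 6 6 4]
Step 6: flows [0=2,1=2,2->3] -> levels [6 6 5 5]
Step 7: flows [0->2,1->2,2=3] -> levels [5 5 7 5]
Step 8: flows [2->0,2->1,2->3] -> levels [6 6 4 6]
Step 9: flows [0->2,1->2,3->2] -> levels [5 5 7 5]
  -> period-2 cycle (repeats step 7); tank 2 never drops to <=2
Tank 2 never reaches <=2 within 15 steps

Answer: -1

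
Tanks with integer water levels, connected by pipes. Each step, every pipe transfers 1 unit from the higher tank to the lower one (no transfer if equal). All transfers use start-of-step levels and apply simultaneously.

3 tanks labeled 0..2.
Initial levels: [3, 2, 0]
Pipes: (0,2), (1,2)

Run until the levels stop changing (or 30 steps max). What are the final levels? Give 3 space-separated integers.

Answer: 2 2 1

Derivation:
Step 1: flows [0->2,1->2] -> levels [2 1 2]
Step 2: flows [0=2,2->1] -> levels [2 2 1]
Step 3: flows [0->2,1->2] -> levels [1 1 3]
Step 4: flows [2->0,2->1] -> levels [2 2 1]
  -> period-2 cycle: step 4 state = step 2 state; never stabilizes
  -> state at step 30: (30-2) mod 2 = 0, same as step 2 -> [2 2 1]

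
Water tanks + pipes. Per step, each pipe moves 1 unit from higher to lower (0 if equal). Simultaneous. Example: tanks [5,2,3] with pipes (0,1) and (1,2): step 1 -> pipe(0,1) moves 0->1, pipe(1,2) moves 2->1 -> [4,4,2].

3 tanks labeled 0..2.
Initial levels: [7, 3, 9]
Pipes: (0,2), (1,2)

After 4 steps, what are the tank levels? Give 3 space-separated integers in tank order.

Answer: 6 6 7

Derivation:
Step 1: flows [2->0,2->1] -> levels [8 4 7]
Step 2: flows [0->2,2->1] -> levels [7 5 7]
Step 3: flows [0=2,2->1] -> levels [7 6 6]
Step 4: flows [0->2,1=2] -> levels [6 6 7]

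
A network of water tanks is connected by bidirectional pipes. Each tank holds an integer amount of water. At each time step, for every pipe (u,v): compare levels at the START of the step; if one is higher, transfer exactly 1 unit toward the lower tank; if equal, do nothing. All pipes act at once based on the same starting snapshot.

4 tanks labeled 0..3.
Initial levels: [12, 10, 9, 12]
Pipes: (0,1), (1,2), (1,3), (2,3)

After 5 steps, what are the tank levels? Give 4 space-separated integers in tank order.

Step 1: flows [0->1,1->2,3->1,3->2] -> levels [11 11 11 10]
Step 2: flows [0=1,1=2,1->3,2->3] -> levels [11 10 10 12]
Step 3: flows [0->1,1=2,3->1,3->2] -> levels [10 12 11 10]
Step 4: flows [1->0,1->2,1->3,2->3] -> levels [11 9 11 12]
Step 5: flows [0->1,2->1,3->1,3->2] -> levels [10 12 11 10]

Answer: 10 12 11 10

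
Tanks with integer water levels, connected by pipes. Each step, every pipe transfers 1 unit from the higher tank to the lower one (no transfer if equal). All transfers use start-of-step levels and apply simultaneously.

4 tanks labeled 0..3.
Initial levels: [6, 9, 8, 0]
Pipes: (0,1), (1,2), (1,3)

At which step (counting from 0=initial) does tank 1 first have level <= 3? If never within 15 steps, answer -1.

Step 1: flows [1->0,1->2,1->3] -> levels [7 6 9 1]
Step 2: flows [0->1,2->1,1->3] -> levels [6 7 8 2]
Step 3: flows [1->0,2->1,1->3] -> levels [7 6 7 3]
Step 4: flows [0->1,2->1,1->3] -> levels [6 7 6 4]
Step 5: flows [1->0,1->2,1->3] -> levels [7 4 7 5]
Step 6: flows [0->1,2->1,3->1] -> levels [6 7 6 4]
  -> period-2 cycle (repeats step 4); tank 1 never drops to <=3
Tank 1 never reaches <=3 within 15 steps

Answer: -1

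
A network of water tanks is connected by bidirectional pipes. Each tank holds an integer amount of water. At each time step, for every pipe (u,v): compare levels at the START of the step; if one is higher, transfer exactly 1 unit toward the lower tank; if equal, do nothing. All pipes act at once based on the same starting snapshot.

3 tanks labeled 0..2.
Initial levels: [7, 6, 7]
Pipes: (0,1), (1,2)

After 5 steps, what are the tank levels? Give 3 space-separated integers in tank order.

Answer: 6 8 6

Derivation:
Step 1: flows [0->1,2->1] -> levels [6 8 6]
Step 2: flows [1->0,1->2] -> levels [7 6 7]
  -> period-2 cycle: step 2 state = step 0 state
  -> state at step 5: (5-0) mod 2 = 1, same as step 1 -> [6 8 6]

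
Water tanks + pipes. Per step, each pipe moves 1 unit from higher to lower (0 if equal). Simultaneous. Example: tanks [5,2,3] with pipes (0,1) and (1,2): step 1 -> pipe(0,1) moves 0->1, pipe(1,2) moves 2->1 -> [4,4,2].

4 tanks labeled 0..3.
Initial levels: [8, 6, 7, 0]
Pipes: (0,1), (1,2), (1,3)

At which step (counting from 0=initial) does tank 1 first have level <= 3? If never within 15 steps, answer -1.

Answer: 6

Derivation:
Step 1: flows [0->1,2->1,1->3] -> levels [7 7 6 1]
Step 2: flows [0=1,1->2,1->3] -> levels [7 5 7 2]
Step 3: flows [0->1,2->1,1->3] -> levels [6 6 6 3]
Step 4: flows [0=1,1=2,1->3] -> levels [6 5 6 4]
Step 5: flows [0->1,2->1,1->3] -> levels [5 6 5 5]
Step 6: flows [1->0,1->2,1->3] -> levels [6 3 6 6]
Tank 1 first reaches <=3 at step 6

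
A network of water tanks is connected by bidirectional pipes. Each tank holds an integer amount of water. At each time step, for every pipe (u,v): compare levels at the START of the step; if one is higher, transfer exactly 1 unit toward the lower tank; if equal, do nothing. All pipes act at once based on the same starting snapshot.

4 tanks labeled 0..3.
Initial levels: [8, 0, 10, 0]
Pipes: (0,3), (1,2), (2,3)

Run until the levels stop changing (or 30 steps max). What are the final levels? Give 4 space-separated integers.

Step 1: flows [0->3,2->1,2->3] -> levels [7 1 8 2]
Step 2: flows [0->3,2->1,2->3] -> levels [6 2 6 4]
Step 3: flows [0->3,2->1,2->3] -> levels [5 3 4 6]
Step 4: flows [3->0,2->1,3->2] -> levels [6 4 4 4]
Step 5: flows [0->3,1=2,2=3] -> levels [5 4 4 5]
Step 6: flows [0=3,1=2,3->2] -> levels [5 4 5 4]
Step 7: flows [0->3,2->1,2->3] -> levels [4 5 3 6]
Step 8: flows [3->0,1->2,3->2] -> levels [5 4 5 4]
  -> period-2 cycle: step 8 state = step 6 state; never stabilizes
  -> state at step 30: (30-6) mod 2 = 0, same as step 6 -> [5 4 5 4]

Answer: 5 4 5 4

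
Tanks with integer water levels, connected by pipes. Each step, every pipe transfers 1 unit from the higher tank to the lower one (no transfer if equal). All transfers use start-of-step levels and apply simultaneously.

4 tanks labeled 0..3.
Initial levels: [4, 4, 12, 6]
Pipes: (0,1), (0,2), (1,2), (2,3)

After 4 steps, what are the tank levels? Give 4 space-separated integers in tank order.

Answer: 7 7 5 7

Derivation:
Step 1: flows [0=1,2->0,2->1,2->3] -> levels [5 5 9 7]
Step 2: flows [0=1,2->0,2->1,2->3] -> levels [6 6 6 8]
Step 3: flows [0=1,0=2,1=2,3->2] -> levels [6 6 7 7]
Step 4: flows [0=1,2->0,2->1,2=3] -> levels [7 7 5 7]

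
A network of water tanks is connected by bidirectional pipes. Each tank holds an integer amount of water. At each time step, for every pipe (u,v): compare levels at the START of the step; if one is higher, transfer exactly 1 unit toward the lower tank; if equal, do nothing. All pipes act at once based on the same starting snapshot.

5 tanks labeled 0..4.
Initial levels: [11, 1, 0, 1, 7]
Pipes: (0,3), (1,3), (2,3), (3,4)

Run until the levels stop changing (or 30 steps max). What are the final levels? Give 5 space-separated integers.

Step 1: flows [0->3,1=3,3->2,4->3] -> levels [10 1 1 2 6]
Step 2: flows [0->3,3->1,3->2,4->3] -> levels [9 2 2 2 5]
Step 3: flows [0->3,1=3,2=3,4->3] -> levels [8 2 2 4 4]
Step 4: flows [0->3,3->1,3->2,3=4] -> levels [7 3 3 3 4]
Step 5: flows [0->3,1=3,2=3,4->3] -> levels [6 3 3 5 3]
Step 6: flows [0->3,3->1,3->2,3->4] -> levels [5 4 4 3 4]
Step 7: flows [0->3,1->3,2->3,4->3] -> levels [4 3 3 7 3]
Step 8: flows [3->0,3->1,3->2,3->4] -> levels [5 4 4 3 4]
  -> period-2 cycle: step 8 state = step 6 state; never stabilizes
  -> state at step 30: (30-6) mod 2 = 0, same as step 6 -> [5 4 4 3 4]

Answer: 5 4 4 3 4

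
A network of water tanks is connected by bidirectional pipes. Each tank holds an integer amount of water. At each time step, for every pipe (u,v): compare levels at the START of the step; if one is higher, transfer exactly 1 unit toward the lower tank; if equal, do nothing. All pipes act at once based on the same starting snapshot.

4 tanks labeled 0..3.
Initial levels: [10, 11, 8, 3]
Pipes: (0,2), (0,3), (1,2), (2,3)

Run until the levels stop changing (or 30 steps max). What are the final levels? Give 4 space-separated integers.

Answer: 9 8 8 7

Derivation:
Step 1: flows [0->2,0->3,1->2,2->3] -> levels [8 10 9 5]
Step 2: flows [2->0,0->3,1->2,2->3] -> levels [8 9 8 7]
Step 3: flows [0=2,0->3,1->2,2->3] -> levels [7 8 8 9]
Step 4: flows [2->0,3->0,1=2,3->2] -> levels [9 8 8 7]
Step 5: flows [0->2,0->3,1=2,2->3] -> levels [7 8 8 9]
  -> period-2 cycle: step 5 state = step 3 state; never stabilizes
  -> state at step 30: (30-3) mod 2 = 1, same as step 4 -> [9 8 8 7]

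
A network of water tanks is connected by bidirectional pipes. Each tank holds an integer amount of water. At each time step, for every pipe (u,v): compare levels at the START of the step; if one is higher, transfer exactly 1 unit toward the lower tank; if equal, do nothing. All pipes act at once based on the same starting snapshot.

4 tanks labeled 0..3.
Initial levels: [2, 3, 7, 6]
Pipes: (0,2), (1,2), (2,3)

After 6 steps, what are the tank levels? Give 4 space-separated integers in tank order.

Answer: 5 5 3 5

Derivation:
Step 1: flows [2->0,2->1,2->3] -> levels [3 4 4 7]
Step 2: flows [2->0,1=2,3->2] -> levels [4 4 4 6]
Step 3: flows [0=2,1=2,3->2] -> levels [4 4 5 5]
Step 4: flows [2->0,2->1,2=3] -> levels [5 5 3 5]
Step 5: flows [0->2,1->2,3->2] -> levels [4 4 6 4]
Step 6: flows [2->0,2->1,2->3] -> levels [5 5 3 5]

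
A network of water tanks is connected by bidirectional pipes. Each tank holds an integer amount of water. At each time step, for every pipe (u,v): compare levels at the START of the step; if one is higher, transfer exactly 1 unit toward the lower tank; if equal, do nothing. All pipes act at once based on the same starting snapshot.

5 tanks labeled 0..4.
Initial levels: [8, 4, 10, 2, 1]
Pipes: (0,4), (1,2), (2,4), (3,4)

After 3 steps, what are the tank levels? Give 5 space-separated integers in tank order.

Answer: 5 6 5 3 6

Derivation:
Step 1: flows [0->4,2->1,2->4,3->4] -> levels [7 5 8 1 4]
Step 2: flows [0->4,2->1,2->4,4->3] -> levels [6 6 6 2 5]
Step 3: flows [0->4,1=2,2->4,4->3] -> levels [5 6 5 3 6]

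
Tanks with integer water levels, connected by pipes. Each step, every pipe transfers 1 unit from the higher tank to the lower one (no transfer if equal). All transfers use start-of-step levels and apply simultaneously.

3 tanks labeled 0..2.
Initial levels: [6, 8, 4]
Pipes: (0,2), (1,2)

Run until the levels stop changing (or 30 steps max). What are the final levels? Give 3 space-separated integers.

Answer: 6 6 6

Derivation:
Step 1: flows [0->2,1->2] -> levels [5 7 6]
Step 2: flows [2->0,1->2] -> levels [6 6 6]
Step 3: flows [0=2,1=2] -> levels [6 6 6]
  -> stable (no change)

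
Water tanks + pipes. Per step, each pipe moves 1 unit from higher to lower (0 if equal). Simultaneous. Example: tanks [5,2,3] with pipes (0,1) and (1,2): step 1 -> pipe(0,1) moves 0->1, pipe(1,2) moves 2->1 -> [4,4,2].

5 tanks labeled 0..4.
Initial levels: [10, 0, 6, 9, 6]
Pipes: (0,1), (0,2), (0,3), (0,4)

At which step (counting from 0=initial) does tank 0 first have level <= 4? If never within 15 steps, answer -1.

Answer: 5

Derivation:
Step 1: flows [0->1,0->2,0->3,0->4] -> levels [6 1 7 10 7]
Step 2: flows [0->1,2->0,3->0,4->0] -> levels [8 2 6 9 6]
Step 3: flows [0->1,0->2,3->0,0->4] -> levels [6 3 7 8 7]
Step 4: flows [0->1,2->0,3->0,4->0] -> levels [8 4 6 7 6]
Step 5: flows [0->1,0->2,0->3,0->4] -> levels [4 5 7 8 7]
Tank 0 first reaches <=4 at step 5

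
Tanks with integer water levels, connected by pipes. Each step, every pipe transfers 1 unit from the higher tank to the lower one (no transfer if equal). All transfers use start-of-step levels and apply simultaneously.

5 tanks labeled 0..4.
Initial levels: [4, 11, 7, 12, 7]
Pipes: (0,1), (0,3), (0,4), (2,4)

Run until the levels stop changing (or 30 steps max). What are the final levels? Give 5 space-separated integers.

Answer: 7 9 7 10 8

Derivation:
Step 1: flows [1->0,3->0,4->0,2=4] -> levels [7 10 7 11 6]
Step 2: flows [1->0,3->0,0->4,2->4] -> levels [8 9 6 10 8]
Step 3: flows [1->0,3->0,0=4,4->2] -> levels [10 8 7 9 7]
Step 4: flows [0->1,0->3,0->4,2=4] -> levels [7 9 7 10 8]
Step 5: flows [1->0,3->0,4->0,4->2] -> levels [10 8 8 9 6]
Step 6: flows [0->1,0->3,0->4,2->4] -> levels [7 9 7 10 8]
  -> period-2 cycle: step 6 state = step 4 state; never stabilizes
  -> state at step 30: (30-4) mod 2 = 0, same as step 4 -> [7 9 7 10 8]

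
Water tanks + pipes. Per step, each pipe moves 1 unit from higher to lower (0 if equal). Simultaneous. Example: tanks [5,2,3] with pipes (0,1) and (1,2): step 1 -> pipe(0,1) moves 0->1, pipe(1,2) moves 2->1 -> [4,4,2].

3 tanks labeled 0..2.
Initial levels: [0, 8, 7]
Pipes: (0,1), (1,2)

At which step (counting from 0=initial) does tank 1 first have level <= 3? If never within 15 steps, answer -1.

Step 1: flows [1->0,1->2] -> levels [1 6 8]
Step 2: flows [1->0,2->1] -> levels [2 6 7]
Step 3: flows [1->0,2->1] -> levels [3 6 6]
Step 4: flows [1->0,1=2] -> levels [4 5 6]
Step 5: flows [1->0,2->1] -> levels [5 5 5]
Step 6: flows [0=1,1=2] -> levels [5 5 5]
  -> stable; tank 1 stays at 5 > 3
Tank 1 never reaches <=3 within 15 steps

Answer: -1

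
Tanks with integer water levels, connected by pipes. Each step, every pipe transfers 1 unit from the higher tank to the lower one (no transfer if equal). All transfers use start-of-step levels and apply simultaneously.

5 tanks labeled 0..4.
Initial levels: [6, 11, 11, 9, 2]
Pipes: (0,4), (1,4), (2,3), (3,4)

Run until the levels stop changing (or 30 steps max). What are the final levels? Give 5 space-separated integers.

Answer: 8 8 8 9 6

Derivation:
Step 1: flows [0->4,1->4,2->3,3->4] -> levels [5 10 10 9 5]
Step 2: flows [0=4,1->4,2->3,3->4] -> levels [5 9 9 9 7]
Step 3: flows [4->0,1->4,2=3,3->4] -> levels [6 8 9 8 8]
Step 4: flows [4->0,1=4,2->3,3=4] -> levels [7 8 8 9 7]
Step 5: flows [0=4,1->4,3->2,3->4] -> levels [7 7 9 7 9]
Step 6: flows [4->0,4->1,2->3,4->3] -> levels [8 8 8 9 6]
Step 7: flows [0->4,1->4,3->2,3->4] -> levels [7 7 9 7 9]
  -> period-2 cycle: step 7 state = step 5 state; never stabilizes
  -> state at step 30: (30-5) mod 2 = 1, same as step 6 -> [8 8 8 9 6]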